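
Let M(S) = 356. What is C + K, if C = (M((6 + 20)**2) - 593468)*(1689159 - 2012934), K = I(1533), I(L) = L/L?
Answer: 192034837801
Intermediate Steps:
I(L) = 1
K = 1
C = 192034837800 (C = (356 - 593468)*(1689159 - 2012934) = -593112*(-323775) = 192034837800)
C + K = 192034837800 + 1 = 192034837801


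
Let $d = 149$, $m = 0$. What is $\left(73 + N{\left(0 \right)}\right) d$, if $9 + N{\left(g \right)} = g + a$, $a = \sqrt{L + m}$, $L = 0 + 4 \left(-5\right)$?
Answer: $9536 + 298 i \sqrt{5} \approx 9536.0 + 666.35 i$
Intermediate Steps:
$L = -20$ ($L = 0 - 20 = -20$)
$a = 2 i \sqrt{5}$ ($a = \sqrt{-20 + 0} = \sqrt{-20} = 2 i \sqrt{5} \approx 4.4721 i$)
$N{\left(g \right)} = -9 + g + 2 i \sqrt{5}$ ($N{\left(g \right)} = -9 + \left(g + 2 i \sqrt{5}\right) = -9 + g + 2 i \sqrt{5}$)
$\left(73 + N{\left(0 \right)}\right) d = \left(73 + \left(-9 + 0 + 2 i \sqrt{5}\right)\right) 149 = \left(73 - \left(9 - 2 i \sqrt{5}\right)\right) 149 = \left(64 + 2 i \sqrt{5}\right) 149 = 9536 + 298 i \sqrt{5}$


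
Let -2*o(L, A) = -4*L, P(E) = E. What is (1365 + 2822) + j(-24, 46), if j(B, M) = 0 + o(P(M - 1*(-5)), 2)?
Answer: 4289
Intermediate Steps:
o(L, A) = 2*L (o(L, A) = -(-2)*L = 2*L)
j(B, M) = 10 + 2*M (j(B, M) = 0 + 2*(M - 1*(-5)) = 0 + 2*(M + 5) = 0 + 2*(5 + M) = 0 + (10 + 2*M) = 10 + 2*M)
(1365 + 2822) + j(-24, 46) = (1365 + 2822) + (10 + 2*46) = 4187 + (10 + 92) = 4187 + 102 = 4289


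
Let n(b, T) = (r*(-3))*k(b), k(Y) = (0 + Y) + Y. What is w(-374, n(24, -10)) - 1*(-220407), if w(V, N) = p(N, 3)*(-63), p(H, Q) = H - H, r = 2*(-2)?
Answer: 220407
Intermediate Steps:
r = -4
k(Y) = 2*Y (k(Y) = Y + Y = 2*Y)
n(b, T) = 24*b (n(b, T) = (-4*(-3))*(2*b) = 12*(2*b) = 24*b)
p(H, Q) = 0
w(V, N) = 0 (w(V, N) = 0*(-63) = 0)
w(-374, n(24, -10)) - 1*(-220407) = 0 - 1*(-220407) = 0 + 220407 = 220407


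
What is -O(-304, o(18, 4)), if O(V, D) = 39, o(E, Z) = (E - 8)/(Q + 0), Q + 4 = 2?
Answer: -39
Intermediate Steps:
Q = -2 (Q = -4 + 2 = -2)
o(E, Z) = 4 - E/2 (o(E, Z) = (E - 8)/(-2 + 0) = (-8 + E)/(-2) = (-8 + E)*(-1/2) = 4 - E/2)
-O(-304, o(18, 4)) = -1*39 = -39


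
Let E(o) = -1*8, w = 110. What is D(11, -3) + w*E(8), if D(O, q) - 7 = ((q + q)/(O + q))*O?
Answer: -3525/4 ≈ -881.25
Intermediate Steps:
E(o) = -8
D(O, q) = 7 + 2*O*q/(O + q) (D(O, q) = 7 + ((q + q)/(O + q))*O = 7 + ((2*q)/(O + q))*O = 7 + (2*q/(O + q))*O = 7 + 2*O*q/(O + q))
D(11, -3) + w*E(8) = (7*11 + 7*(-3) + 2*11*(-3))/(11 - 3) + 110*(-8) = (77 - 21 - 66)/8 - 880 = (1/8)*(-10) - 880 = -5/4 - 880 = -3525/4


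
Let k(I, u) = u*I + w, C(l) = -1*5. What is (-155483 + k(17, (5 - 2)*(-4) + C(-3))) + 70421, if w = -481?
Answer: -85832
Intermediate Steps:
C(l) = -5
k(I, u) = -481 + I*u (k(I, u) = u*I - 481 = I*u - 481 = -481 + I*u)
(-155483 + k(17, (5 - 2)*(-4) + C(-3))) + 70421 = (-155483 + (-481 + 17*((5 - 2)*(-4) - 5))) + 70421 = (-155483 + (-481 + 17*(3*(-4) - 5))) + 70421 = (-155483 + (-481 + 17*(-12 - 5))) + 70421 = (-155483 + (-481 + 17*(-17))) + 70421 = (-155483 + (-481 - 289)) + 70421 = (-155483 - 770) + 70421 = -156253 + 70421 = -85832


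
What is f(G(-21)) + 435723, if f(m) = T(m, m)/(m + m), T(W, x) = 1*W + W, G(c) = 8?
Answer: 435724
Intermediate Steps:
T(W, x) = 2*W (T(W, x) = W + W = 2*W)
f(m) = 1 (f(m) = (2*m)/(m + m) = (2*m)/((2*m)) = (1/(2*m))*(2*m) = 1)
f(G(-21)) + 435723 = 1 + 435723 = 435724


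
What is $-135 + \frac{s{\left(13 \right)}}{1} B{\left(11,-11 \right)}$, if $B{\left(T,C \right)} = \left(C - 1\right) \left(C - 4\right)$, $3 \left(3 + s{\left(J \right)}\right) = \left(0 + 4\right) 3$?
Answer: $45$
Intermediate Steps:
$s{\left(J \right)} = 1$ ($s{\left(J \right)} = -3 + \frac{\left(0 + 4\right) 3}{3} = -3 + \frac{4 \cdot 3}{3} = -3 + \frac{1}{3} \cdot 12 = -3 + 4 = 1$)
$B{\left(T,C \right)} = \left(-1 + C\right) \left(-4 + C\right)$
$-135 + \frac{s{\left(13 \right)}}{1} B{\left(11,-11 \right)} = -135 + 1 \cdot 1^{-1} \left(4 + \left(-11\right)^{2} - -55\right) = -135 + 1 \cdot 1 \left(4 + 121 + 55\right) = -135 + 1 \cdot 180 = -135 + 180 = 45$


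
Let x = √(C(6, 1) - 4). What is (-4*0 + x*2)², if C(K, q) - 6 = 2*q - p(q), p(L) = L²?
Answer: 12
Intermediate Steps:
C(K, q) = 6 - q² + 2*q (C(K, q) = 6 + (2*q - q²) = 6 + (-q² + 2*q) = 6 - q² + 2*q)
x = √3 (x = √((6 - 1*1² + 2*1) - 4) = √((6 - 1*1 + 2) - 4) = √((6 - 1 + 2) - 4) = √(7 - 4) = √3 ≈ 1.7320)
(-4*0 + x*2)² = (-4*0 + √3*2)² = (0 + 2*√3)² = (2*√3)² = 12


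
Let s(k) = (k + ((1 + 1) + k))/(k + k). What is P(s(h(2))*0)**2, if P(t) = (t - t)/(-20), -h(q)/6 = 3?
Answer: 0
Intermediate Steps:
h(q) = -18 (h(q) = -6*3 = -18)
s(k) = (2 + 2*k)/(2*k) (s(k) = (k + (2 + k))/((2*k)) = (2 + 2*k)*(1/(2*k)) = (2 + 2*k)/(2*k))
P(t) = 0 (P(t) = 0*(-1/20) = 0)
P(s(h(2))*0)**2 = 0**2 = 0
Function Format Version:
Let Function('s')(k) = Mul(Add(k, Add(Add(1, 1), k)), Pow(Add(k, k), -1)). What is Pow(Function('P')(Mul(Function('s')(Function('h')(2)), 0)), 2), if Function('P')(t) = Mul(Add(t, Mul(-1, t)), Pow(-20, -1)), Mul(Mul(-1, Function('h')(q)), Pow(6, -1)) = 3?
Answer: 0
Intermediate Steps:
Function('h')(q) = -18 (Function('h')(q) = Mul(-6, 3) = -18)
Function('s')(k) = Mul(Rational(1, 2), Pow(k, -1), Add(2, Mul(2, k))) (Function('s')(k) = Mul(Add(k, Add(2, k)), Pow(Mul(2, k), -1)) = Mul(Add(2, Mul(2, k)), Mul(Rational(1, 2), Pow(k, -1))) = Mul(Rational(1, 2), Pow(k, -1), Add(2, Mul(2, k))))
Function('P')(t) = 0 (Function('P')(t) = Mul(0, Rational(-1, 20)) = 0)
Pow(Function('P')(Mul(Function('s')(Function('h')(2)), 0)), 2) = Pow(0, 2) = 0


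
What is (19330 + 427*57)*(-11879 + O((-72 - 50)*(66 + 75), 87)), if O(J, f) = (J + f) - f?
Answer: -1269938189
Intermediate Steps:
O(J, f) = J
(19330 + 427*57)*(-11879 + O((-72 - 50)*(66 + 75), 87)) = (19330 + 427*57)*(-11879 + (-72 - 50)*(66 + 75)) = (19330 + 24339)*(-11879 - 122*141) = 43669*(-11879 - 17202) = 43669*(-29081) = -1269938189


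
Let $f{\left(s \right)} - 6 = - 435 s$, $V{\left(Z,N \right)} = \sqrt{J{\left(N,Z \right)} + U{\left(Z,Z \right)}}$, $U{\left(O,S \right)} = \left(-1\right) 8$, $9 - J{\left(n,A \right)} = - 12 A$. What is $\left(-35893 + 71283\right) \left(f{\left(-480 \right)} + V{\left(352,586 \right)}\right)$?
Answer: $7391944690$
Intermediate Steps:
$J{\left(n,A \right)} = 9 + 12 A$ ($J{\left(n,A \right)} = 9 - - 12 A = 9 + 12 A$)
$U{\left(O,S \right)} = -8$
$V{\left(Z,N \right)} = \sqrt{1 + 12 Z}$ ($V{\left(Z,N \right)} = \sqrt{\left(9 + 12 Z\right) - 8} = \sqrt{1 + 12 Z}$)
$f{\left(s \right)} = 6 - 435 s$
$\left(-35893 + 71283\right) \left(f{\left(-480 \right)} + V{\left(352,586 \right)}\right) = \left(-35893 + 71283\right) \left(\left(6 - -208800\right) + \sqrt{1 + 12 \cdot 352}\right) = 35390 \left(\left(6 + 208800\right) + \sqrt{1 + 4224}\right) = 35390 \left(208806 + \sqrt{4225}\right) = 35390 \left(208806 + 65\right) = 35390 \cdot 208871 = 7391944690$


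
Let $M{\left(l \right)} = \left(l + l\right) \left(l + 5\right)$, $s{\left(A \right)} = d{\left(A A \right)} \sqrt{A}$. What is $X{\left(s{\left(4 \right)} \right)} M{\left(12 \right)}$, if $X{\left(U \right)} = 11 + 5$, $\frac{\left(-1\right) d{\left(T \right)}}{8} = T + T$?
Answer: $6528$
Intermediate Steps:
$d{\left(T \right)} = - 16 T$ ($d{\left(T \right)} = - 8 \left(T + T\right) = - 8 \cdot 2 T = - 16 T$)
$s{\left(A \right)} = - 16 A^{\frac{5}{2}}$ ($s{\left(A \right)} = - 16 A A \sqrt{A} = - 16 A^{2} \sqrt{A} = - 16 A^{\frac{5}{2}}$)
$X{\left(U \right)} = 16$
$M{\left(l \right)} = 2 l \left(5 + l\right)$
$X{\left(s{\left(4 \right)} \right)} M{\left(12 \right)} = 16 \cdot 2 \cdot 12 \left(5 + 12\right) = 16 \cdot 2 \cdot 12 \cdot 17 = 16 \cdot 408 = 6528$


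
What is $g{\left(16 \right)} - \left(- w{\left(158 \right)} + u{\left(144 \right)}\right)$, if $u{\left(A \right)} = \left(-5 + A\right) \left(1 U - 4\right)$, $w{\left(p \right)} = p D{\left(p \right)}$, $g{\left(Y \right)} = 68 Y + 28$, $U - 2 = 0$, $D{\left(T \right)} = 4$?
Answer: $2026$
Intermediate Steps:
$U = 2$ ($U = 2 + 0 = 2$)
$g{\left(Y \right)} = 28 + 68 Y$
$w{\left(p \right)} = 4 p$ ($w{\left(p \right)} = p 4 = 4 p$)
$u{\left(A \right)} = 10 - 2 A$ ($u{\left(A \right)} = \left(-5 + A\right) \left(1 \cdot 2 - 4\right) = \left(-5 + A\right) \left(2 - 4\right) = \left(-5 + A\right) \left(-2\right) = 10 - 2 A$)
$g{\left(16 \right)} - \left(- w{\left(158 \right)} + u{\left(144 \right)}\right) = \left(28 + 68 \cdot 16\right) + \left(4 \cdot 158 - \left(10 - 288\right)\right) = \left(28 + 1088\right) + \left(632 - \left(10 - 288\right)\right) = 1116 + \left(632 - -278\right) = 1116 + \left(632 + 278\right) = 1116 + 910 = 2026$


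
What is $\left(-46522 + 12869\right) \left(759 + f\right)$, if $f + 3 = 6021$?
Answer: $-228066381$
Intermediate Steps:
$f = 6018$ ($f = -3 + 6021 = 6018$)
$\left(-46522 + 12869\right) \left(759 + f\right) = \left(-46522 + 12869\right) \left(759 + 6018\right) = \left(-33653\right) 6777 = -228066381$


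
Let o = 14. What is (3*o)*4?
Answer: 168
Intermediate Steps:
(3*o)*4 = (3*14)*4 = 42*4 = 168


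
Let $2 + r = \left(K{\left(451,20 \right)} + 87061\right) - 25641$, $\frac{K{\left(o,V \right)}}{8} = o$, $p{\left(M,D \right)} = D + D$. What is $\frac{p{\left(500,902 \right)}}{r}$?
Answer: $\frac{22}{793} \approx 0.027743$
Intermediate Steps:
$p{\left(M,D \right)} = 2 D$
$K{\left(o,V \right)} = 8 o$
$r = 65026$ ($r = -2 + \left(\left(8 \cdot 451 + 87061\right) - 25641\right) = -2 + \left(\left(3608 + 87061\right) - 25641\right) = -2 + \left(90669 - 25641\right) = -2 + 65028 = 65026$)
$\frac{p{\left(500,902 \right)}}{r} = \frac{2 \cdot 902}{65026} = 1804 \cdot \frac{1}{65026} = \frac{22}{793}$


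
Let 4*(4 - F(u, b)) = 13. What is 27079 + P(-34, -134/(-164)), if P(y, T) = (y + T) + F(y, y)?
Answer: 4435637/164 ≈ 27047.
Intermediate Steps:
F(u, b) = 3/4 (F(u, b) = 4 - 1/4*13 = 4 - 13/4 = 3/4)
P(y, T) = 3/4 + T + y (P(y, T) = (y + T) + 3/4 = (T + y) + 3/4 = 3/4 + T + y)
27079 + P(-34, -134/(-164)) = 27079 + (3/4 - 134/(-164) - 34) = 27079 + (3/4 - 134*(-1/164) - 34) = 27079 + (3/4 + 67/82 - 34) = 27079 - 5319/164 = 4435637/164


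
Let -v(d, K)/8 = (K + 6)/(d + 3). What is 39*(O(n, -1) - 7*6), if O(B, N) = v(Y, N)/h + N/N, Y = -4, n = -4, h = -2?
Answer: -2379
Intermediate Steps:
v(d, K) = -8*(6 + K)/(3 + d) (v(d, K) = -8*(K + 6)/(d + 3) = -8*(6 + K)/(3 + d))
O(B, N) = -23 - 4*N (O(B, N) = (8*(-6 - N)/(3 - 4))/(-2) + N/N = (8*(-6 - N)/(-1))*(-½) + 1 = (8*(-1)*(-6 - N))*(-½) + 1 = (48 + 8*N)*(-½) + 1 = (-24 - 4*N) + 1 = -23 - 4*N)
39*(O(n, -1) - 7*6) = 39*((-23 - 4*(-1)) - 7*6) = 39*((-23 + 4) - 42) = 39*(-19 - 42) = 39*(-61) = -2379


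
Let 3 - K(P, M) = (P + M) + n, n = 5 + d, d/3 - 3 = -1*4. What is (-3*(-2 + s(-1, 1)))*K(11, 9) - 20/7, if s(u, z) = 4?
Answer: 778/7 ≈ 111.14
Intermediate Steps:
d = -3 (d = 9 + 3*(-1*4) = 9 + 3*(-4) = 9 - 12 = -3)
n = 2 (n = 5 - 3 = 2)
K(P, M) = 1 - M - P (K(P, M) = 3 - ((P + M) + 2) = 3 - ((M + P) + 2) = 3 - (2 + M + P) = 3 + (-2 - M - P) = 1 - M - P)
(-3*(-2 + s(-1, 1)))*K(11, 9) - 20/7 = (-3*(-2 + 4))*(1 - 1*9 - 1*11) - 20/7 = (-3*2)*(1 - 9 - 11) - 20*⅐ = -6*(-19) - 20/7 = 114 - 20/7 = 778/7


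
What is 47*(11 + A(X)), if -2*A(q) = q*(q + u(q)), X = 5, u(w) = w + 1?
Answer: -1551/2 ≈ -775.50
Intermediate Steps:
u(w) = 1 + w
A(q) = -q*(1 + 2*q)/2 (A(q) = -q*(q + (1 + q))/2 = -q*(1 + 2*q)/2)
47*(11 + A(X)) = 47*(11 - 1*5*(1/2 + 5)) = 47*(11 - 1*5*11/2) = 47*(11 - 55/2) = 47*(-33/2) = -1551/2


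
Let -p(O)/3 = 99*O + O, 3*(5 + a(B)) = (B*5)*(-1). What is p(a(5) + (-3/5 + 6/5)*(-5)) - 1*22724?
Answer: -17824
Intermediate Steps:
a(B) = -5 - 5*B/3 (a(B) = -5 + ((B*5)*(-1))/3 = -5 + ((5*B)*(-1))/3 = -5 + (-5*B)/3 = -5 - 5*B/3)
p(O) = -300*O (p(O) = -3*(99*O + O) = -300*O)
p(a(5) + (-3/5 + 6/5)*(-5)) - 1*22724 = -300*((-5 - 5/3*5) + (-3/5 + 6/5)*(-5)) - 1*22724 = -300*((-5 - 25/3) + (-3*⅕ + 6*(⅕))*(-5)) - 22724 = -300*(-40/3 + (-⅗ + 6/5)*(-5)) - 22724 = -300*(-40/3 + (⅗)*(-5)) - 22724 = -300*(-40/3 - 3) - 22724 = -300*(-49/3) - 22724 = 4900 - 22724 = -17824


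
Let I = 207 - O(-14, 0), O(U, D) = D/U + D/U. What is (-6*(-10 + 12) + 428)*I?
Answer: 86112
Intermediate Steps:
O(U, D) = 2*D/U
I = 207 (I = 207 - 2*0/(-14) = 207 - 2*0*(-1)/14 = 207 - 1*0 = 207 + 0 = 207)
(-6*(-10 + 12) + 428)*I = (-6*(-10 + 12) + 428)*207 = (-6*2 + 428)*207 = (-12 + 428)*207 = 416*207 = 86112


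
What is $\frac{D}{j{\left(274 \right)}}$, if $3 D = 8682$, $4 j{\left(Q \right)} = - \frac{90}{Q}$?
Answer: $- \frac{1585912}{45} \approx -35243.0$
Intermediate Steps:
$j{\left(Q \right)} = - \frac{45}{2 Q}$ ($j{\left(Q \right)} = \frac{\left(-90\right) \frac{1}{Q}}{4} = - \frac{45}{2 Q}$)
$D = 2894$ ($D = \frac{1}{3} \cdot 8682 = 2894$)
$\frac{D}{j{\left(274 \right)}} = \frac{2894}{\left(- \frac{45}{2}\right) \frac{1}{274}} = \frac{2894}{- \frac{45}{548}} = 2894 \left(- \frac{548}{45}\right) = - \frac{1585912}{45}$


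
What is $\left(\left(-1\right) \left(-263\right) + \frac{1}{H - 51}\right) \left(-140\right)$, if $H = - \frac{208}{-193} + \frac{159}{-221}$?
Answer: $- \frac{39763019310}{1080011} \approx -36817.0$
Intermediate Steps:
$H = \frac{15281}{42653}$ ($H = \left(-208\right) \left(- \frac{1}{193}\right) + 159 \left(- \frac{1}{221}\right) = \frac{208}{193} - \frac{159}{221} = \frac{15281}{42653} \approx 0.35826$)
$\left(\left(-1\right) \left(-263\right) + \frac{1}{H - 51}\right) \left(-140\right) = \left(\left(-1\right) \left(-263\right) + \frac{1}{\frac{15281}{42653} - 51}\right) \left(-140\right) = \left(263 + \frac{1}{- \frac{2160022}{42653}}\right) \left(-140\right) = \left(263 - \frac{42653}{2160022}\right) \left(-140\right) = \frac{568043133}{2160022} \left(-140\right) = - \frac{39763019310}{1080011}$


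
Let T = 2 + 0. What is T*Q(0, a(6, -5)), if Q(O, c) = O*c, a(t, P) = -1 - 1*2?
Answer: 0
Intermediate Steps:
a(t, P) = -3 (a(t, P) = -1 - 2 = -3)
T = 2
T*Q(0, a(6, -5)) = 2*(0*(-3)) = 2*0 = 0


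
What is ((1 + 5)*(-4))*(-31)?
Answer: 744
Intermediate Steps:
((1 + 5)*(-4))*(-31) = (6*(-4))*(-31) = -24*(-31) = 744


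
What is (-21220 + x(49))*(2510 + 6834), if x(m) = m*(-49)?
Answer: -220714624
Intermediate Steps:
x(m) = -49*m
(-21220 + x(49))*(2510 + 6834) = (-21220 - 49*49)*(2510 + 6834) = (-21220 - 2401)*9344 = -23621*9344 = -220714624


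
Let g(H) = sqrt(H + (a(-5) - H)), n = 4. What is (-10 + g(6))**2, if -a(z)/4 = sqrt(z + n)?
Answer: 4*(5 + (-I)**(5/2))**2 ≈ 71.716 + 24.284*I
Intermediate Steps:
a(z) = -4*sqrt(4 + z) (a(z) = -4*sqrt(z + 4) = -4*sqrt(4 + z))
g(H) = 2*sqrt(-I) (g(H) = sqrt(H + (-4*sqrt(4 - 5) - H)) = sqrt(H + (-4*I - H)) = sqrt(H + (-H - 4*I)) = sqrt(-4*I) = 2*sqrt(-I))
(-10 + g(6))**2 = (-10 + 2*sqrt(-I))**2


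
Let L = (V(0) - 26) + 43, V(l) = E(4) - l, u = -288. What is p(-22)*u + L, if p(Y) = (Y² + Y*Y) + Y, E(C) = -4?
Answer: -272435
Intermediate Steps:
V(l) = -4 - l
L = 13 (L = ((-4 - 1*0) - 26) + 43 = ((-4 + 0) - 26) + 43 = (-4 - 26) + 43 = -30 + 43 = 13)
p(Y) = Y + 2*Y² (p(Y) = (Y² + Y²) + Y = 2*Y² + Y = Y + 2*Y²)
p(-22)*u + L = -22*(1 + 2*(-22))*(-288) + 13 = -22*(1 - 44)*(-288) + 13 = -22*(-43)*(-288) + 13 = 946*(-288) + 13 = -272448 + 13 = -272435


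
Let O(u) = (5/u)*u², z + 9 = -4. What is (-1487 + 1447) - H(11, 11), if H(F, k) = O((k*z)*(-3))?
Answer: -2185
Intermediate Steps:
z = -13 (z = -9 - 4 = -13)
O(u) = 5*u
H(F, k) = 195*k (H(F, k) = 5*((k*(-13))*(-3)) = 5*(-13*k*(-3)) = 5*(39*k) = 195*k)
(-1487 + 1447) - H(11, 11) = (-1487 + 1447) - 195*11 = -40 - 1*2145 = -40 - 2145 = -2185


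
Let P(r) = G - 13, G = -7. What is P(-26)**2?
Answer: 400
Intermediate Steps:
P(r) = -20 (P(r) = -7 - 13 = -20)
P(-26)**2 = (-20)**2 = 400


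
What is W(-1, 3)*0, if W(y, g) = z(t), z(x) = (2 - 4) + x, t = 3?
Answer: 0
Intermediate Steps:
z(x) = -2 + x
W(y, g) = 1 (W(y, g) = -2 + 3 = 1)
W(-1, 3)*0 = 1*0 = 0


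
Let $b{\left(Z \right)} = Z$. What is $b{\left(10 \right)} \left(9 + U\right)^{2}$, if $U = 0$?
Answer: $810$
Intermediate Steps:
$b{\left(10 \right)} \left(9 + U\right)^{2} = 10 \left(9 + 0\right)^{2} = 10 \cdot 9^{2} = 10 \cdot 81 = 810$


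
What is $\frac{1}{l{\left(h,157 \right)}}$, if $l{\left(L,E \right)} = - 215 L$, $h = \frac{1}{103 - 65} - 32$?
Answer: $\frac{38}{261225} \approx 0.00014547$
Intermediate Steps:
$h = - \frac{1215}{38}$ ($h = \frac{1}{38} - 32 = - \frac{1215}{38} \approx -31.974$)
$\frac{1}{l{\left(h,157 \right)}} = \frac{1}{\left(-215\right) \left(- \frac{1215}{38}\right)} = \frac{1}{\frac{261225}{38}} = \frac{38}{261225}$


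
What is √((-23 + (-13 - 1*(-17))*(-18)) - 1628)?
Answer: I*√1723 ≈ 41.509*I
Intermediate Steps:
√((-23 + (-13 - 1*(-17))*(-18)) - 1628) = √((-23 + (-13 + 17)*(-18)) - 1628) = √((-23 + 4*(-18)) - 1628) = √((-23 - 72) - 1628) = √(-95 - 1628) = √(-1723) = I*√1723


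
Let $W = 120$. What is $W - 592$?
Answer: $-472$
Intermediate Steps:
$W - 592 = 120 - 592 = -472$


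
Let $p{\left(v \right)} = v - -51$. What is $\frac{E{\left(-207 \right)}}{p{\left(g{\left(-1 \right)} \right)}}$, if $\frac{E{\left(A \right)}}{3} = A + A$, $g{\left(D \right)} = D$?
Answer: $- \frac{621}{25} \approx -24.84$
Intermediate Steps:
$p{\left(v \right)} = 51 + v$ ($p{\left(v \right)} = v + 51 = 51 + v$)
$E{\left(A \right)} = 6 A$ ($E{\left(A \right)} = 3 \left(A + A\right) = 3 \cdot 2 A = 6 A$)
$\frac{E{\left(-207 \right)}}{p{\left(g{\left(-1 \right)} \right)}} = \frac{6 \left(-207\right)}{51 - 1} = - \frac{1242}{50} = \left(-1242\right) \frac{1}{50} = - \frac{621}{25}$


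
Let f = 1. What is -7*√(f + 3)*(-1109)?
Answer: 15526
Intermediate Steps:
-7*√(f + 3)*(-1109) = -7*√(1 + 3)*(-1109) = -7*√4*(-1109) = -7*2*(-1109) = -14*(-1109) = 15526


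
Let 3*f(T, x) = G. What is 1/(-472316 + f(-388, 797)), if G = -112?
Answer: -3/1417060 ≈ -2.1171e-6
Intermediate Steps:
f(T, x) = -112/3 (f(T, x) = (1/3)*(-112) = -112/3)
1/(-472316 + f(-388, 797)) = 1/(-472316 - 112/3) = 1/(-1417060/3) = -3/1417060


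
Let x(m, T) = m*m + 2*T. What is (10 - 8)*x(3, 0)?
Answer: 18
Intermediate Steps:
x(m, T) = m² + 2*T
(10 - 8)*x(3, 0) = (10 - 8)*(3² + 2*0) = 2*(9 + 0) = 2*9 = 18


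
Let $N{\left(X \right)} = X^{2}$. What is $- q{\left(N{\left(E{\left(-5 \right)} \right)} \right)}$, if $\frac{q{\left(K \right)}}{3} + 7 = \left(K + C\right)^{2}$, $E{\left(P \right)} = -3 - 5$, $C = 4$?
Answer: $-13851$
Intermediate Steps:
$E{\left(P \right)} = -8$ ($E{\left(P \right)} = -3 - 5 = -8$)
$q{\left(K \right)} = -21 + 3 \left(4 + K\right)^{2}$ ($q{\left(K \right)} = -21 + 3 \left(K + 4\right)^{2} = -21 + 3 \left(4 + K\right)^{2}$)
$- q{\left(N{\left(E{\left(-5 \right)} \right)} \right)} = - (-21 + 3 \left(4 + \left(-8\right)^{2}\right)^{2}) = - (-21 + 3 \left(4 + 64\right)^{2}) = - (-21 + 3 \cdot 68^{2}) = - (-21 + 3 \cdot 4624) = - (-21 + 13872) = \left(-1\right) 13851 = -13851$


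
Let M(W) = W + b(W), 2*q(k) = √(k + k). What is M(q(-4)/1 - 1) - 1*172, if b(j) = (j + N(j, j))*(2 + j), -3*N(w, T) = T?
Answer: -175 + I*√2 ≈ -175.0 + 1.4142*I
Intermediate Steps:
N(w, T) = -T/3
q(k) = √2*√k/2 (q(k) = √(k + k)/2 = √(2*k)/2 = (√2*√k)/2 = √2*√k/2)
b(j) = 2*j*(2 + j)/3 (b(j) = (j - j/3)*(2 + j) = (2*j/3)*(2 + j) = 2*j*(2 + j)/3)
M(W) = W + 2*W*(2 + W)/3
M(q(-4)/1 - 1) - 1*172 = ((√2*√(-4)/2)/1 - 1)*(7 + 2*((√2*√(-4)/2)/1 - 1))/3 - 1*172 = ((√2*(2*I)/2)*1 - 1)*(7 + 2*((√2*(2*I)/2)*1 - 1))/3 - 172 = ((I*√2)*1 - 1)*(7 + 2*((I*√2)*1 - 1))/3 - 172 = (I*√2 - 1)*(7 + 2*(I*√2 - 1))/3 - 172 = (-1 + I*√2)*(7 + 2*(-1 + I*√2))/3 - 172 = (-1 + I*√2)*(7 + (-2 + 2*I*√2))/3 - 172 = (-1 + I*√2)*(5 + 2*I*√2)/3 - 172 = -172 + (-1 + I*√2)*(5 + 2*I*√2)/3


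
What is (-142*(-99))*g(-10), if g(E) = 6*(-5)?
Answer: -421740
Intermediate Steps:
g(E) = -30
(-142*(-99))*g(-10) = -142*(-99)*(-30) = 14058*(-30) = -421740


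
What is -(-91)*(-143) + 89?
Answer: -12924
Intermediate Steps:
-(-91)*(-143) + 89 = -91*143 + 89 = -13013 + 89 = -12924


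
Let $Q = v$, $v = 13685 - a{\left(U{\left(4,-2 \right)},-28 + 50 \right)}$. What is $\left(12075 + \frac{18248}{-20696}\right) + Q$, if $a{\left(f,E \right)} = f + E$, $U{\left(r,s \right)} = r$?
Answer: $\frac{66571577}{2587} \approx 25733.0$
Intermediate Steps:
$a{\left(f,E \right)} = E + f$
$v = 13659$ ($v = 13685 - \left(\left(-28 + 50\right) + 4\right) = 13685 - \left(22 + 4\right) = 13685 - 26 = 13659$)
$Q = 13659$
$\left(12075 + \frac{18248}{-20696}\right) + Q = \left(12075 + \frac{18248}{-20696}\right) + 13659 = \left(12075 + 18248 \left(- \frac{1}{20696}\right)\right) + 13659 = \left(12075 - \frac{2281}{2587}\right) + 13659 = \frac{31235744}{2587} + 13659 = \frac{66571577}{2587}$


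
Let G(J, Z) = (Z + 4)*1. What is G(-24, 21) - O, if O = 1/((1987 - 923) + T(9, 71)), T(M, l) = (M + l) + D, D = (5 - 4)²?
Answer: 28624/1145 ≈ 24.999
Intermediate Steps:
D = 1 (D = 1² = 1)
G(J, Z) = 4 + Z (G(J, Z) = (4 + Z)*1 = 4 + Z)
T(M, l) = 1 + M + l (T(M, l) = (M + l) + 1 = 1 + M + l)
O = 1/1145 (O = 1/((1987 - 923) + (1 + 9 + 71)) = 1/(1064 + 81) = 1/1145 ≈ 0.00087336)
G(-24, 21) - O = (4 + 21) - 1*1/1145 = 25 - 1/1145 = 28624/1145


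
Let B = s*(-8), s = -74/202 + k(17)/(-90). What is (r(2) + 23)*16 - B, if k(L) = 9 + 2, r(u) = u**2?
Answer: 1945676/4545 ≈ 428.09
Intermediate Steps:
k(L) = 11
s = -4441/9090 (s = -74/202 + 11/(-90) = -74*1/202 + 11*(-1/90) = -37/101 - 11/90 = -4441/9090 ≈ -0.48856)
B = 17764/4545 (B = -4441/9090*(-8) = 17764/4545 ≈ 3.9085)
(r(2) + 23)*16 - B = (2**2 + 23)*16 - 1*17764/4545 = (4 + 23)*16 - 17764/4545 = 27*16 - 17764/4545 = 432 - 17764/4545 = 1945676/4545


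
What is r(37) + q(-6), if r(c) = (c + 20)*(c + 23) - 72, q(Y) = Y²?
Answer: 3384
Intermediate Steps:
r(c) = -72 + (20 + c)*(23 + c) (r(c) = (20 + c)*(23 + c) - 72 = -72 + (20 + c)*(23 + c))
r(37) + q(-6) = (388 + 37² + 43*37) + (-6)² = (388 + 1369 + 1591) + 36 = 3348 + 36 = 3384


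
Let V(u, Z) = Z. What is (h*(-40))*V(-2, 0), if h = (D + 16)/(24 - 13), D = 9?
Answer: 0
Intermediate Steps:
h = 25/11 (h = (9 + 16)/(24 - 13) = 25/11 ≈ 2.2727)
(h*(-40))*V(-2, 0) = ((25/11)*(-40))*0 = -1000/11*0 = 0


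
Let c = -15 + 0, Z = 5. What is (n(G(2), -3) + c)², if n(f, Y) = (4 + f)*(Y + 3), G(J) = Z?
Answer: 225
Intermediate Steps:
G(J) = 5
n(f, Y) = (3 + Y)*(4 + f) (n(f, Y) = (4 + f)*(3 + Y) = (3 + Y)*(4 + f))
c = -15
(n(G(2), -3) + c)² = ((12 + 3*5 + 4*(-3) - 3*5) - 15)² = ((12 + 15 - 12 - 15) - 15)² = (0 - 15)² = (-15)² = 225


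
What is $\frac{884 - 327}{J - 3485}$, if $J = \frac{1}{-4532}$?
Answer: $- \frac{2524324}{15794021} \approx -0.15983$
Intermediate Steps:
$J = - \frac{1}{4532} \approx -0.00022065$
$\frac{884 - 327}{J - 3485} = \frac{884 - 327}{- \frac{1}{4532} - 3485} = \frac{557}{- \frac{15794021}{4532}} = 557 \left(- \frac{4532}{15794021}\right) = - \frac{2524324}{15794021}$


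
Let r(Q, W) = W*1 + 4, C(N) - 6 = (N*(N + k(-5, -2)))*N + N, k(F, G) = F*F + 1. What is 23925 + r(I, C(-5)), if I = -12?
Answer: 24455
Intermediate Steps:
k(F, G) = 1 + F² (k(F, G) = F² + 1 = 1 + F²)
C(N) = 6 + N + N²*(26 + N) (C(N) = 6 + ((N*(N + (1 + (-5)²)))*N + N) = 6 + ((N*(N + (1 + 25)))*N + N) = 6 + ((N*(N + 26))*N + N) = 6 + ((N*(26 + N))*N + N) = 6 + (N²*(26 + N) + N) = 6 + (N + N²*(26 + N)) = 6 + N + N²*(26 + N))
r(Q, W) = 4 + W (r(Q, W) = W + 4 = 4 + W)
23925 + r(I, C(-5)) = 23925 + (4 + (6 - 5 + (-5)³ + 26*(-5)²)) = 23925 + (4 + (6 - 5 - 125 + 26*25)) = 23925 + (4 + (6 - 5 - 125 + 650)) = 23925 + (4 + 526) = 23925 + 530 = 24455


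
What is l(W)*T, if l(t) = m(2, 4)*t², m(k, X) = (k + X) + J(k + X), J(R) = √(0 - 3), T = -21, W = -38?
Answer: -181944 - 30324*I*√3 ≈ -1.8194e+5 - 52523.0*I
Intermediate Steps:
J(R) = I*√3 (J(R) = √(-3) = I*√3)
m(k, X) = X + k + I*√3 (m(k, X) = (k + X) + I*√3 = (X + k) + I*√3 = X + k + I*√3)
l(t) = t²*(6 + I*√3) (l(t) = (4 + 2 + I*√3)*t² = (6 + I*√3)*t² = t²*(6 + I*√3))
l(W)*T = ((-38)²*(6 + I*√3))*(-21) = (1444*(6 + I*√3))*(-21) = (8664 + 1444*I*√3)*(-21) = -181944 - 30324*I*√3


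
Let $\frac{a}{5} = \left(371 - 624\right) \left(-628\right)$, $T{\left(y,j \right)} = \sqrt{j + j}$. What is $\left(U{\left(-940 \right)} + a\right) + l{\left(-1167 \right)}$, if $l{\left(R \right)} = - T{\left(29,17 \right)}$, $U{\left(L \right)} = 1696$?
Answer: $796116 - \sqrt{34} \approx 7.9611 \cdot 10^{5}$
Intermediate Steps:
$T{\left(y,j \right)} = \sqrt{2} \sqrt{j}$ ($T{\left(y,j \right)} = \sqrt{2 j} = \sqrt{2} \sqrt{j}$)
$a = 794420$ ($a = 5 \left(371 - 624\right) \left(-628\right) = 5 \left(\left(-253\right) \left(-628\right)\right) = 5 \cdot 158884 = 794420$)
$l{\left(R \right)} = - \sqrt{34}$ ($l{\left(R \right)} = - \sqrt{2} \sqrt{17} = - \sqrt{34}$)
$\left(U{\left(-940 \right)} + a\right) + l{\left(-1167 \right)} = \left(1696 + 794420\right) - \sqrt{34} = 796116 - \sqrt{34}$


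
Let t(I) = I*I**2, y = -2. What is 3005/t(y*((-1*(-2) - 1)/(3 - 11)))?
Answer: 192320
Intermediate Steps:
t(I) = I**3
3005/t(y*((-1*(-2) - 1)/(3 - 11))) = 3005/((-2*(-1*(-2) - 1)/(3 - 11))**3) = 3005/((-2*(2 - 1)/(-8))**3) = 3005/((-2*(-1)/8)**3) = 3005/((-2*(-1/8))**3) = 3005/((1/4)**3) = 3005/(1/64) = 3005*64 = 192320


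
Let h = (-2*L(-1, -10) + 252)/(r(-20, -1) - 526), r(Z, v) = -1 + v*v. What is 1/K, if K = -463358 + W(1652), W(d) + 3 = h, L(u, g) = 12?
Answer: -263/121864057 ≈ -2.1581e-6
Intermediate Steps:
r(Z, v) = -1 + v²
h = -114/263 (h = (-2*12 + 252)/((-1 + (-1)²) - 526) = (-24 + 252)/((-1 + 1) - 526) = 228/(0 - 526) = 228/(-526) = 228*(-1/526) = -114/263 ≈ -0.43346)
W(d) = -903/263 (W(d) = -3 - 114/263 = -903/263)
K = -121864057/263 (K = -463358 - 903/263 = -121864057/263 ≈ -4.6336e+5)
1/K = 1/(-121864057/263) = -263/121864057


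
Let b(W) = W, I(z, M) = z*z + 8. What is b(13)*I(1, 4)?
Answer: 117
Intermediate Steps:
I(z, M) = 8 + z² (I(z, M) = z² + 8 = 8 + z²)
b(13)*I(1, 4) = 13*(8 + 1²) = 13*(8 + 1) = 13*9 = 117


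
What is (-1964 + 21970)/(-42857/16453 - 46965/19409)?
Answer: -456331539833/114609047 ≈ -3981.6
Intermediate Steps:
(-1964 + 21970)/(-42857/16453 - 46965/19409) = 20006/(-42857*1/16453 - 46965*1/19409) = 20006/(-42857/16453 - 46965/19409) = 20006/(-1604526658/319336277) = 20006*(-319336277/1604526658) = -456331539833/114609047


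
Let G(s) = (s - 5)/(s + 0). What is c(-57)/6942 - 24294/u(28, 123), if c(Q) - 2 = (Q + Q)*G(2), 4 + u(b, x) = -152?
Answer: 540628/3471 ≈ 155.76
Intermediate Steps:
G(s) = (-5 + s)/s
u(b, x) = -156 (u(b, x) = -4 - 152 = -156)
c(Q) = 2 - 3*Q (c(Q) = 2 + (Q + Q)*((-5 + 2)/2) = 2 + (2*Q)*((½)*(-3)) = 2 + (2*Q)*(-3/2) = 2 - 3*Q)
c(-57)/6942 - 24294/u(28, 123) = (2 - 3*(-57))/6942 - 24294/(-156) = (2 + 171)*(1/6942) - 24294*(-1/156) = 173*(1/6942) + 4049/26 = 173/6942 + 4049/26 = 540628/3471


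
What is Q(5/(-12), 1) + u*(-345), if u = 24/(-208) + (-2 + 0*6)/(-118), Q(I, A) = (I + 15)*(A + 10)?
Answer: 1789045/9204 ≈ 194.38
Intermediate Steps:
Q(I, A) = (10 + A)*(15 + I) (Q(I, A) = (15 + I)*(10 + A) = (10 + A)*(15 + I))
u = -151/1534 (u = 24*(-1/208) + (-2 + 0)*(-1/118) = -3/26 - 2*(-1/118) = -3/26 + 1/59 = -151/1534 ≈ -0.098435)
Q(5/(-12), 1) + u*(-345) = (150 + 10*(5/(-12)) + 15*1 + 1*(5/(-12))) - 151/1534*(-345) = (150 + 10*(5*(-1/12)) + 15 + 1*(5*(-1/12))) + 52095/1534 = (150 + 10*(-5/12) + 15 + 1*(-5/12)) + 52095/1534 = (150 - 25/6 + 15 - 5/12) + 52095/1534 = 1925/12 + 52095/1534 = 1789045/9204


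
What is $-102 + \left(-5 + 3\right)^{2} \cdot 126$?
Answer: $402$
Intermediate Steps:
$-102 + \left(-5 + 3\right)^{2} \cdot 126 = -102 + \left(-2\right)^{2} \cdot 126 = -102 + 4 \cdot 126 = -102 + 504 = 402$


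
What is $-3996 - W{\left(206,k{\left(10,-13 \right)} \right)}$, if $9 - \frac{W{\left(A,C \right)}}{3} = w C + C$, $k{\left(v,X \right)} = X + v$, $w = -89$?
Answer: $-3231$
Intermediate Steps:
$W{\left(A,C \right)} = 27 + 264 C$ ($W{\left(A,C \right)} = 27 - 3 \left(- 89 C + C\right) = 27 - 3 \left(- 88 C\right) = 27 + 264 C$)
$-3996 - W{\left(206,k{\left(10,-13 \right)} \right)} = -3996 - \left(27 + 264 \left(-13 + 10\right)\right) = -3996 - \left(27 + 264 \left(-3\right)\right) = -3996 - \left(27 - 792\right) = -3996 - -765 = -3996 + 765 = -3231$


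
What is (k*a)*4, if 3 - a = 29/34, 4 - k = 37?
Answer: -4818/17 ≈ -283.41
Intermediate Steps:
k = -33 (k = 4 - 1*37 = 4 - 37 = -33)
a = 73/34 (a = 3 - 29/34 = 73/34 ≈ 2.1471)
(k*a)*4 = -33*73/34*4 = -2409/34*4 = -4818/17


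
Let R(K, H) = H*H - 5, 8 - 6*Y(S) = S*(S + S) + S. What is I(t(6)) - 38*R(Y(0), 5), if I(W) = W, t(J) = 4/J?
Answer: -2278/3 ≈ -759.33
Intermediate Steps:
Y(S) = 4/3 - S**2/3 - S/6 (Y(S) = 4/3 - (S*(S + S) + S)/6 = 4/3 - (S*(2*S) + S)/6 = 4/3 - (2*S**2 + S)/6 = 4/3 - (S + 2*S**2)/6 = 4/3 + (-S**2/3 - S/6) = 4/3 - S**2/3 - S/6)
R(K, H) = -5 + H**2 (R(K, H) = H**2 - 5 = -5 + H**2)
I(t(6)) - 38*R(Y(0), 5) = 4/6 - 38*(-5 + 5**2) = 4*(1/6) - 38*(-5 + 25) = 2/3 - 38*20 = 2/3 - 760 = -2278/3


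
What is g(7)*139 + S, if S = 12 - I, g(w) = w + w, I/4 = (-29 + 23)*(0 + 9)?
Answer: 2174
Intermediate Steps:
I = -216 (I = 4*((-29 + 23)*(0 + 9)) = 4*(-6*9) = 4*(-54) = -216)
g(w) = 2*w
S = 228 (S = 12 - 1*(-216) = 12 + 216 = 228)
g(7)*139 + S = (2*7)*139 + 228 = 14*139 + 228 = 1946 + 228 = 2174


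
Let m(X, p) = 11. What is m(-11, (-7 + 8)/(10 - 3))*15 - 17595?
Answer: -17430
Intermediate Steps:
m(-11, (-7 + 8)/(10 - 3))*15 - 17595 = 11*15 - 17595 = 165 - 17595 = -17430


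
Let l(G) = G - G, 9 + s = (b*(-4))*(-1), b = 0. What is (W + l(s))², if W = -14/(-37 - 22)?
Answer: 196/3481 ≈ 0.056306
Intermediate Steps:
s = -9 (s = -9 + (0*(-4))*(-1) = -9 + 0*(-1) = -9 + 0 = -9)
W = 14/59 (W = -14/(-59) = -1/59*(-14) = 14/59 ≈ 0.23729)
l(G) = 0
(W + l(s))² = (14/59 + 0)² = (14/59)² = 196/3481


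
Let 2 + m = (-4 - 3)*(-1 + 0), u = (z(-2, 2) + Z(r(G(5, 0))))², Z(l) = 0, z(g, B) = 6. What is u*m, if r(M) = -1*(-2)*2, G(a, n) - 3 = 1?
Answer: 180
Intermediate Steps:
G(a, n) = 4 (G(a, n) = 3 + 1 = 4)
r(M) = 4 (r(M) = 2*2 = 4)
u = 36 (u = (6 + 0)² = 6² = 36)
m = 5 (m = -2 + (-4 - 3)*(-1 + 0) = -2 - 7*(-1) = -2 + 7 = 5)
u*m = 36*5 = 180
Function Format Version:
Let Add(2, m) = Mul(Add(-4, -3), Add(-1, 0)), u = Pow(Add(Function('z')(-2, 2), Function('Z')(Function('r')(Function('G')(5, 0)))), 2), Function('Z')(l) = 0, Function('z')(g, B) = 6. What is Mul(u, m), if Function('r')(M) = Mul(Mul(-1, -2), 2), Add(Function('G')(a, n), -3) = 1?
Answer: 180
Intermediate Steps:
Function('G')(a, n) = 4 (Function('G')(a, n) = Add(3, 1) = 4)
Function('r')(M) = 4 (Function('r')(M) = Mul(2, 2) = 4)
u = 36 (u = Pow(Add(6, 0), 2) = Pow(6, 2) = 36)
m = 5 (m = Add(-2, Mul(Add(-4, -3), Add(-1, 0))) = Add(-2, Mul(-7, -1)) = Add(-2, 7) = 5)
Mul(u, m) = Mul(36, 5) = 180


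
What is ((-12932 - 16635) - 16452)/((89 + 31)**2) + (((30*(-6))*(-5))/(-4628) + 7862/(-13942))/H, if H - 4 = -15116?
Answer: -701117418620677/219393063115200 ≈ -3.1957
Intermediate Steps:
H = -15112 (H = 4 - 15116 = -15112)
((-12932 - 16635) - 16452)/((89 + 31)**2) + (((30*(-6))*(-5))/(-4628) + 7862/(-13942))/H = ((-12932 - 16635) - 16452)/((89 + 31)**2) + (((30*(-6))*(-5))/(-4628) + 7862/(-13942))/(-15112) = (-29567 - 16452)/(120**2) + (-180*(-5)*(-1/4628) + 7862*(-1/13942))*(-1/15112) = -46019/14400 + (900*(-1/4628) - 3931/6971)*(-1/15112) = -46019*1/14400 + (-225/1157 - 3931/6971)*(-1/15112) = -46019/14400 - 6116642/8065447*(-1/15112) = -46019/14400 + 3058321/60942517532 = -701117418620677/219393063115200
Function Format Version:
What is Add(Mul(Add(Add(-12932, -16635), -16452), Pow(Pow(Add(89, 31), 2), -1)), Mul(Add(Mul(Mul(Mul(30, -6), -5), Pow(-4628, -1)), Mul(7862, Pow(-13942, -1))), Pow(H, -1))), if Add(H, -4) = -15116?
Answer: Rational(-701117418620677, 219393063115200) ≈ -3.1957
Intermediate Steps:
H = -15112 (H = Add(4, -15116) = -15112)
Add(Mul(Add(Add(-12932, -16635), -16452), Pow(Pow(Add(89, 31), 2), -1)), Mul(Add(Mul(Mul(Mul(30, -6), -5), Pow(-4628, -1)), Mul(7862, Pow(-13942, -1))), Pow(H, -1))) = Add(Mul(Add(Add(-12932, -16635), -16452), Pow(Pow(Add(89, 31), 2), -1)), Mul(Add(Mul(Mul(Mul(30, -6), -5), Pow(-4628, -1)), Mul(7862, Pow(-13942, -1))), Pow(-15112, -1))) = Add(Mul(Add(-29567, -16452), Pow(Pow(120, 2), -1)), Mul(Add(Mul(Mul(-180, -5), Rational(-1, 4628)), Mul(7862, Rational(-1, 13942))), Rational(-1, 15112))) = Add(Mul(-46019, Pow(14400, -1)), Mul(Add(Mul(900, Rational(-1, 4628)), Rational(-3931, 6971)), Rational(-1, 15112))) = Add(Mul(-46019, Rational(1, 14400)), Mul(Add(Rational(-225, 1157), Rational(-3931, 6971)), Rational(-1, 15112))) = Add(Rational(-46019, 14400), Mul(Rational(-6116642, 8065447), Rational(-1, 15112))) = Add(Rational(-46019, 14400), Rational(3058321, 60942517532)) = Rational(-701117418620677, 219393063115200)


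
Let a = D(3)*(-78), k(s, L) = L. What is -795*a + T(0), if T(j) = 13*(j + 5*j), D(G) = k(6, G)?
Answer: 186030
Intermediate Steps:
D(G) = G
a = -234 (a = 3*(-78) = -234)
T(j) = 78*j (T(j) = 13*(6*j) = 78*j)
-795*a + T(0) = -795*(-234) + 78*0 = 186030 + 0 = 186030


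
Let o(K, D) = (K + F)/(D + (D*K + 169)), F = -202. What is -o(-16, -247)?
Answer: 109/1937 ≈ 0.056273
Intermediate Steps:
o(K, D) = (-202 + K)/(169 + D + D*K) (o(K, D) = (K - 202)/(D + (D*K + 169)) = (-202 + K)/(D + (169 + D*K)) = (-202 + K)/(169 + D + D*K))
-o(-16, -247) = -(-202 - 16)/(169 - 247 - 247*(-16)) = -(-218)/(169 - 247 + 3952) = -(-218)/3874 = -1*(-109/1937) = 109/1937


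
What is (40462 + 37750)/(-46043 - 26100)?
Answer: -78212/72143 ≈ -1.0841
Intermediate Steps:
(40462 + 37750)/(-46043 - 26100) = 78212/(-72143) = 78212*(-1/72143) = -78212/72143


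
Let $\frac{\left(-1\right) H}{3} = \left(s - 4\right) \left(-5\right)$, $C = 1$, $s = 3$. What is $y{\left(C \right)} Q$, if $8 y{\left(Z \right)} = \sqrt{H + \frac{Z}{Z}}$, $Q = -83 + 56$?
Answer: $- \frac{27 i \sqrt{14}}{8} \approx - 12.628 i$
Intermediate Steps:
$H = -15$ ($H = - 3 \left(3 - 4\right) \left(-5\right) = - 3 \left(\left(-1\right) \left(-5\right)\right) = \left(-3\right) 5 = -15$)
$Q = -27$
$y{\left(Z \right)} = \frac{i \sqrt{14}}{8}$ ($y{\left(Z \right)} = \frac{\sqrt{-15 + \frac{Z}{Z}}}{8} = \frac{\sqrt{-15 + 1}}{8} = \frac{\sqrt{-14}}{8} = \frac{i \sqrt{14}}{8}$)
$y{\left(C \right)} Q = \frac{i \sqrt{14}}{8} \left(-27\right) = - \frac{27 i \sqrt{14}}{8}$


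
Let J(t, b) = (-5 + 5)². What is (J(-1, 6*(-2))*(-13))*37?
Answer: 0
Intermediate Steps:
J(t, b) = 0 (J(t, b) = 0² = 0)
(J(-1, 6*(-2))*(-13))*37 = (0*(-13))*37 = 0*37 = 0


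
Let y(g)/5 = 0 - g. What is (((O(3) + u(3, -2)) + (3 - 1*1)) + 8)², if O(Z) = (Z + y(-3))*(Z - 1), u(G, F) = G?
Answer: 2401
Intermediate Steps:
y(g) = -5*g (y(g) = 5*(0 - g) = 5*(-g) = -5*g)
O(Z) = (-1 + Z)*(15 + Z) (O(Z) = (Z - 5*(-3))*(Z - 1) = (Z + 15)*(-1 + Z) = (15 + Z)*(-1 + Z) = (-1 + Z)*(15 + Z))
(((O(3) + u(3, -2)) + (3 - 1*1)) + 8)² = ((((-15 + 3² + 14*3) + 3) + (3 - 1*1)) + 8)² = ((((-15 + 9 + 42) + 3) + (3 - 1)) + 8)² = (((36 + 3) + 2) + 8)² = ((39 + 2) + 8)² = (41 + 8)² = 49² = 2401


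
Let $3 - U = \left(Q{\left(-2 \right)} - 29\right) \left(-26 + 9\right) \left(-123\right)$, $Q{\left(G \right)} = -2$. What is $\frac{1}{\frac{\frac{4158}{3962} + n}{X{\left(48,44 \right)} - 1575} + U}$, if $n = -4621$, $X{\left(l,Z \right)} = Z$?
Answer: $\frac{433273}{28087796398} \approx 1.5426 \cdot 10^{-5}$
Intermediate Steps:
$U = 64824$ ($U = 3 - \left(-2 - 29\right) \left(-26 + 9\right) \left(-123\right) = 3 - \left(-31\right) \left(-17\right) \left(-123\right) = 3 - 527 \left(-123\right) = 3 - -64821 = 3 + 64821 = 64824$)
$\frac{1}{\frac{\frac{4158}{3962} + n}{X{\left(48,44 \right)} - 1575} + U} = \frac{1}{\frac{\frac{4158}{3962} - 4621}{44 - 1575} + 64824} = \frac{1}{\frac{4158 \cdot \frac{1}{3962} - 4621}{-1531} + 64824} = \frac{1}{\left(\frac{297}{283} - 4621\right) \left(- \frac{1}{1531}\right) + 64824} = \frac{1}{\left(- \frac{1307446}{283}\right) \left(- \frac{1}{1531}\right) + 64824} = \frac{1}{\frac{1307446}{433273} + 64824} = \frac{1}{\frac{28087796398}{433273}} = \frac{433273}{28087796398}$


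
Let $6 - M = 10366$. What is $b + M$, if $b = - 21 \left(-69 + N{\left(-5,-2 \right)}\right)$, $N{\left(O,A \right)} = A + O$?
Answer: $-8764$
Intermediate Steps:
$M = -10360$ ($M = 6 - 10366 = -10360$)
$b = 1596$ ($b = - 21 \left(-69 - 7\right) = \left(-21\right) \left(-76\right) = 1596$)
$b + M = 1596 - 10360 = -8764$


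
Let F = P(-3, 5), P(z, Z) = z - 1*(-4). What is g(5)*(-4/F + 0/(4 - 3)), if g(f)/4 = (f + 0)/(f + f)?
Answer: -8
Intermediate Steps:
P(z, Z) = 4 + z (P(z, Z) = z + 4 = 4 + z)
g(f) = 2 (g(f) = 4*((f + 0)/(f + f)) = 4*(f/((2*f))) = 4*(f*(1/(2*f))) = 4*(1/2) = 2)
F = 1 (F = 4 - 3 = 1)
g(5)*(-4/F + 0/(4 - 3)) = 2*(-4/1 + 0/(4 - 3)) = 2*(-4*1 + 0/1) = 2*(-4 + 0*1) = 2*(-4 + 0) = 2*(-4) = -8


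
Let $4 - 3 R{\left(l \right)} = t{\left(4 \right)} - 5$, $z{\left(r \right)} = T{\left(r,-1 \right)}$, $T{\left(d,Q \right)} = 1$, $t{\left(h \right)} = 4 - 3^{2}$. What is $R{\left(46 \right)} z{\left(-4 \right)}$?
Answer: $\frac{14}{3} \approx 4.6667$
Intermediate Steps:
$t{\left(h \right)} = -5$ ($t{\left(h \right)} = 4 - 9 = -5$)
$z{\left(r \right)} = 1$
$R{\left(l \right)} = \frac{14}{3}$ ($R{\left(l \right)} = \frac{4}{3} - \frac{-5 - 5}{3} = \frac{4}{3} - - \frac{10}{3} = \frac{4}{3} + \frac{10}{3} = \frac{14}{3}$)
$R{\left(46 \right)} z{\left(-4 \right)} = \frac{14}{3} \cdot 1 = \frac{14}{3}$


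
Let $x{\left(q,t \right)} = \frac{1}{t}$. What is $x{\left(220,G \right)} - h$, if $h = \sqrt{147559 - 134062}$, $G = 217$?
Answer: $\frac{1}{217} - \sqrt{13497} \approx -116.17$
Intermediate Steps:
$h = \sqrt{13497} \approx 116.18$
$x{\left(220,G \right)} - h = \frac{1}{217} - \sqrt{13497}$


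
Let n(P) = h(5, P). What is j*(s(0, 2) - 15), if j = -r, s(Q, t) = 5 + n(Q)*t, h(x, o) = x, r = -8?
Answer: 0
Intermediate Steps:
n(P) = 5
s(Q, t) = 5 + 5*t
j = 8 (j = -1*(-8) = 8)
j*(s(0, 2) - 15) = 8*((5 + 5*2) - 15) = 8*((5 + 10) - 15) = 8*(15 - 15) = 8*0 = 0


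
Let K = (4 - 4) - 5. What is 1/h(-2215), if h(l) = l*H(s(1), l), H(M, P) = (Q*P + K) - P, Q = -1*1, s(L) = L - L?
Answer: -1/9801375 ≈ -1.0203e-7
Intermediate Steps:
K = -5 (K = 0 - 5 = -5)
s(L) = 0
Q = -1
H(M, P) = -5 - 2*P (H(M, P) = (-P - 5) - P = (-5 - P) - P = -5 - 2*P)
h(l) = l*(-5 - 2*l)
1/h(-2215) = 1/(-1*(-2215)*(5 + 2*(-2215))) = 1/(-1*(-2215)*(5 - 4430)) = 1/(-1*(-2215)*(-4425)) = 1/(-9801375) = -1/9801375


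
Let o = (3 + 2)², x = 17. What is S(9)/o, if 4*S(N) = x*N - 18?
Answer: 27/20 ≈ 1.3500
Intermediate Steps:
S(N) = -9/2 + 17*N/4 (S(N) = (17*N - 18)/4 = (-18 + 17*N)/4 = -9/2 + 17*N/4)
o = 25 (o = 5² = 25)
S(9)/o = (-9/2 + (17/4)*9)/25 = (-9/2 + 153/4)*(1/25) = (135/4)*(1/25) = 27/20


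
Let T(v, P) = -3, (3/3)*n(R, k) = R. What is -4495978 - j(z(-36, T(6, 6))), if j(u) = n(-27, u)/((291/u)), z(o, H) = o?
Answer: -436110190/97 ≈ -4.4960e+6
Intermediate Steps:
n(R, k) = R
j(u) = -9*u/97 (j(u) = -27*u/291 = -9*u/97)
-4495978 - j(z(-36, T(6, 6))) = -4495978 - (-9)*(-36)/97 = -4495978 - 1*324/97 = -4495978 - 324/97 = -436110190/97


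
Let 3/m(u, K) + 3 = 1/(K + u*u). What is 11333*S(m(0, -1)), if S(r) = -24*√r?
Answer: -135996*I*√3 ≈ -2.3555e+5*I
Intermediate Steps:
m(u, K) = 3/(-3 + 1/(K + u²)) (m(u, K) = 3/(-3 + 1/(K + u*u)) = 3/(-3 + 1/(K + u²)))
11333*S(m(0, -1)) = 11333*(-24*√3*√(-1*(-1) - 1*0²)*(I/√(4 + 0))) = 11333*(-24*√3*√(1 - 1*0)*(I/2)) = 11333*(-24*√3*√(1 + 0)*(I/2)) = 11333*(-24*√3*(I/2)) = 11333*(-24*I*√3/2) = 11333*(-12*I*√3) = -135996*I*√3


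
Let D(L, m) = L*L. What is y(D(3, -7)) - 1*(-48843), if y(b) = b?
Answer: 48852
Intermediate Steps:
D(L, m) = L²
y(D(3, -7)) - 1*(-48843) = 3² - 1*(-48843) = 9 + 48843 = 48852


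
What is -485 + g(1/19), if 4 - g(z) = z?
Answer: -9140/19 ≈ -481.05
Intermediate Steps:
g(z) = 4 - z
-485 + g(1/19) = -485 + (4 - 1/19) = -485 + 75/19 = -9140/19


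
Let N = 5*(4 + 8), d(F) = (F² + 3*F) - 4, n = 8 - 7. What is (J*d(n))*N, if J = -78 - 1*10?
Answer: 0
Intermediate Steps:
n = 1
d(F) = -4 + F² + 3*F
J = -88 (J = -78 - 10 = -88)
N = 60 (N = 5*12 = 60)
(J*d(n))*N = -88*(-4 + 1² + 3*1)*60 = -88*(-4 + 1 + 3)*60 = -88*0*60 = 0*60 = 0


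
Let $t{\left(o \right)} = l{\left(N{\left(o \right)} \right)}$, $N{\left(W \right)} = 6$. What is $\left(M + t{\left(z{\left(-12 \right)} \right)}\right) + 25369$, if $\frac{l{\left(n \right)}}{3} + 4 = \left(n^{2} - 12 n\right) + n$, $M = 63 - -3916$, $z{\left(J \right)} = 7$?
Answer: $29246$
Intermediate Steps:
$M = 3979$ ($M = 63 + 3916 = 3979$)
$l{\left(n \right)} = -12 - 33 n + 3 n^{2}$ ($l{\left(n \right)} = -12 + 3 \left(\left(n^{2} - 12 n\right) + n\right) = -12 + 3 \left(n^{2} - 11 n\right) = -12 + \left(- 33 n + 3 n^{2}\right) = -12 - 33 n + 3 n^{2}$)
$t{\left(o \right)} = -102$ ($t{\left(o \right)} = -12 - 198 + 3 \cdot 6^{2} = -12 - 198 + 3 \cdot 36 = -12 - 198 + 108 = -102$)
$\left(M + t{\left(z{\left(-12 \right)} \right)}\right) + 25369 = \left(3979 - 102\right) + 25369 = 3877 + 25369 = 29246$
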